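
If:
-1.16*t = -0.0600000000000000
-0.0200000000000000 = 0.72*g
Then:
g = -0.03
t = 0.05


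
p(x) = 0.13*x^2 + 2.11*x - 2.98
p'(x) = 0.26*x + 2.11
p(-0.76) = -4.51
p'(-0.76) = 1.91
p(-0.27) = -3.54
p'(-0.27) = 2.04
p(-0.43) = -3.86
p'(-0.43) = 2.00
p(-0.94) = -4.85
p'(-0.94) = 1.87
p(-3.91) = -9.24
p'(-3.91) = 1.09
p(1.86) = 1.39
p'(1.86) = 2.59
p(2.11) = 2.05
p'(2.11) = 2.66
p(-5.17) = -10.41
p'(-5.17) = 0.77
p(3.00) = 4.52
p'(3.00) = 2.89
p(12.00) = 41.06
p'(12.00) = 5.23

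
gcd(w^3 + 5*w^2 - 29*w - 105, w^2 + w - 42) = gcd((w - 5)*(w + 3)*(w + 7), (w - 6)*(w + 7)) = w + 7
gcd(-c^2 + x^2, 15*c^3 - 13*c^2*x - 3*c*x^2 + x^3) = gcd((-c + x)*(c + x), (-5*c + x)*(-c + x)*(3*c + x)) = -c + x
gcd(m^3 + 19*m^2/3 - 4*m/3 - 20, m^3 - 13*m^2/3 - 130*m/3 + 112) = m + 6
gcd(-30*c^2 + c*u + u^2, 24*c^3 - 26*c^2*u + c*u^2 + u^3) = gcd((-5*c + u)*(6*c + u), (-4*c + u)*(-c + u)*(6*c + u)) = 6*c + u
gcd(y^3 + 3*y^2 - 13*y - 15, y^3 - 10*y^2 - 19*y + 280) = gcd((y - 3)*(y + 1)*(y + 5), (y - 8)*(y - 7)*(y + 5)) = y + 5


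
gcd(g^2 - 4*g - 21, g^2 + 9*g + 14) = 1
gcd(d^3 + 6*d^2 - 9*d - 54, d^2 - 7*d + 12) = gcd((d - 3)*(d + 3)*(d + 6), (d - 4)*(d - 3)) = d - 3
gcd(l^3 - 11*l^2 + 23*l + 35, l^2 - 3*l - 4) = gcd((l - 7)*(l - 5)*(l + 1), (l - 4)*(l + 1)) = l + 1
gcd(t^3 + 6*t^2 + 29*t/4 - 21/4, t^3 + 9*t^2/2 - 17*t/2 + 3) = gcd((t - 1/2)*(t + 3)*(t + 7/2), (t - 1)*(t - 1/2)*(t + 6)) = t - 1/2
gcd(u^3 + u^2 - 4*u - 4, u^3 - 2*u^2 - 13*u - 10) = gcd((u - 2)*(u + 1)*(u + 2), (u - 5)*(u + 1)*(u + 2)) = u^2 + 3*u + 2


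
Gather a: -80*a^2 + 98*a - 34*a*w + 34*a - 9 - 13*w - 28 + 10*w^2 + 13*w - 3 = -80*a^2 + a*(132 - 34*w) + 10*w^2 - 40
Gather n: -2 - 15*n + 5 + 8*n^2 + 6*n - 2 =8*n^2 - 9*n + 1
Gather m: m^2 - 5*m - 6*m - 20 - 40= m^2 - 11*m - 60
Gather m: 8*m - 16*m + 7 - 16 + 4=-8*m - 5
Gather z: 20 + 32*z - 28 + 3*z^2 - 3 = 3*z^2 + 32*z - 11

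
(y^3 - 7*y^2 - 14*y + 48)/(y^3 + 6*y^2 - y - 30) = (y - 8)/(y + 5)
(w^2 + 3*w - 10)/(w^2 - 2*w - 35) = (w - 2)/(w - 7)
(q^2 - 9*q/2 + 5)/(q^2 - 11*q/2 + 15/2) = (q - 2)/(q - 3)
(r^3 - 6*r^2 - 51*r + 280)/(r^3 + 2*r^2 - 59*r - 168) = (r - 5)/(r + 3)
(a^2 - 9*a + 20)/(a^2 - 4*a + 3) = (a^2 - 9*a + 20)/(a^2 - 4*a + 3)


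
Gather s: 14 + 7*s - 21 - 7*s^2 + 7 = -7*s^2 + 7*s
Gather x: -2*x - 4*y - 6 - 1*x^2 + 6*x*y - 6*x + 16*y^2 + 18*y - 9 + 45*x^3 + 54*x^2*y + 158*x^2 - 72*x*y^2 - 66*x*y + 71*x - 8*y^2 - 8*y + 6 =45*x^3 + x^2*(54*y + 157) + x*(-72*y^2 - 60*y + 63) + 8*y^2 + 6*y - 9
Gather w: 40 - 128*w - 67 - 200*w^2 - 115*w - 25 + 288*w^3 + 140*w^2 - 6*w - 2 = 288*w^3 - 60*w^2 - 249*w - 54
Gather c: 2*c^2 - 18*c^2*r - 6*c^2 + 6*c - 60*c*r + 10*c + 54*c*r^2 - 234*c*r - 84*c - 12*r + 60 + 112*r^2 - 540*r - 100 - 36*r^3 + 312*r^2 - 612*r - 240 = c^2*(-18*r - 4) + c*(54*r^2 - 294*r - 68) - 36*r^3 + 424*r^2 - 1164*r - 280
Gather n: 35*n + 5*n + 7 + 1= 40*n + 8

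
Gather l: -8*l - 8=-8*l - 8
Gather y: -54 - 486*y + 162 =108 - 486*y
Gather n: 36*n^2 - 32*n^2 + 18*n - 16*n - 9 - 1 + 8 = 4*n^2 + 2*n - 2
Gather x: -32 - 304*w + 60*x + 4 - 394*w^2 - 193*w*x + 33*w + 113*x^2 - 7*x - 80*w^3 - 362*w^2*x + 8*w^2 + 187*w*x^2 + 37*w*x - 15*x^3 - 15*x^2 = -80*w^3 - 386*w^2 - 271*w - 15*x^3 + x^2*(187*w + 98) + x*(-362*w^2 - 156*w + 53) - 28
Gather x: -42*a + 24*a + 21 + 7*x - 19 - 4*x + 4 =-18*a + 3*x + 6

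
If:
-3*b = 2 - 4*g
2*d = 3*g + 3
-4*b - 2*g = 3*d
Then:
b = -62/71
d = 90/71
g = -11/71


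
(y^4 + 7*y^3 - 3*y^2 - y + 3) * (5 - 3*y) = -3*y^5 - 16*y^4 + 44*y^3 - 12*y^2 - 14*y + 15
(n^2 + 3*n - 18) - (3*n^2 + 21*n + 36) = -2*n^2 - 18*n - 54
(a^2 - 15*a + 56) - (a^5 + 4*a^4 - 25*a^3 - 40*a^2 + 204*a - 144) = -a^5 - 4*a^4 + 25*a^3 + 41*a^2 - 219*a + 200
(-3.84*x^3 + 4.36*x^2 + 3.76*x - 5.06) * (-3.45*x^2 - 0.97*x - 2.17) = 13.248*x^5 - 11.3172*x^4 - 8.8684*x^3 + 4.3486*x^2 - 3.251*x + 10.9802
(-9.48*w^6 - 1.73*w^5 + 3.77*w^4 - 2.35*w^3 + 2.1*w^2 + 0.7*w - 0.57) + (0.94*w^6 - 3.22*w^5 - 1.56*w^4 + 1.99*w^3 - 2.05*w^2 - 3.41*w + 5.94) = -8.54*w^6 - 4.95*w^5 + 2.21*w^4 - 0.36*w^3 + 0.0500000000000003*w^2 - 2.71*w + 5.37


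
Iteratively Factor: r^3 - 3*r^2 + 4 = (r - 2)*(r^2 - r - 2) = (r - 2)^2*(r + 1)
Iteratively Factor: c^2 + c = (c + 1)*(c)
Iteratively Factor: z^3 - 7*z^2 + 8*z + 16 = (z + 1)*(z^2 - 8*z + 16) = (z - 4)*(z + 1)*(z - 4)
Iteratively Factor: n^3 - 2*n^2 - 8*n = (n + 2)*(n^2 - 4*n) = (n - 4)*(n + 2)*(n)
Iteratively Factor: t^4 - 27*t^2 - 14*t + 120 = (t + 3)*(t^3 - 3*t^2 - 18*t + 40) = (t + 3)*(t + 4)*(t^2 - 7*t + 10) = (t - 2)*(t + 3)*(t + 4)*(t - 5)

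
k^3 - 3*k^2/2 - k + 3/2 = (k - 3/2)*(k - 1)*(k + 1)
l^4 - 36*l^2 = l^2*(l - 6)*(l + 6)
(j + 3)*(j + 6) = j^2 + 9*j + 18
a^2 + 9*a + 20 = (a + 4)*(a + 5)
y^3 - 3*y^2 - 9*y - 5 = (y - 5)*(y + 1)^2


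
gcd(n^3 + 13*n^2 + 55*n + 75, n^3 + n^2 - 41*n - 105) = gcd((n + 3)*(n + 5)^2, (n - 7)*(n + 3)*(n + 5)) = n^2 + 8*n + 15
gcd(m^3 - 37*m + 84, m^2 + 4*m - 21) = m^2 + 4*m - 21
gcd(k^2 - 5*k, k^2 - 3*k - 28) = 1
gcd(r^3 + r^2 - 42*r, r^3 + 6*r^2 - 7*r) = r^2 + 7*r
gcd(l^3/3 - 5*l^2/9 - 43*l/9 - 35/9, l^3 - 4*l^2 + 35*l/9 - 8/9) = 1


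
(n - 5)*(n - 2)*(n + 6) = n^3 - n^2 - 32*n + 60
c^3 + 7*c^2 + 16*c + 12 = (c + 2)^2*(c + 3)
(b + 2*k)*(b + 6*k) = b^2 + 8*b*k + 12*k^2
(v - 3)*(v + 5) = v^2 + 2*v - 15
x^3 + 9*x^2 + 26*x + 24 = (x + 2)*(x + 3)*(x + 4)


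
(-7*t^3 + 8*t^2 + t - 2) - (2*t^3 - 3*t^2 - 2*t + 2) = -9*t^3 + 11*t^2 + 3*t - 4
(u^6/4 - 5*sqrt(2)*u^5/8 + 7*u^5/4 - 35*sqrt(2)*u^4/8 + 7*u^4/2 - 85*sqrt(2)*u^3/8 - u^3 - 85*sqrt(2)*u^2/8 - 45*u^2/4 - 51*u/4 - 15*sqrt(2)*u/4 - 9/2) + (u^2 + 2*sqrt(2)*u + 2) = u^6/4 - 5*sqrt(2)*u^5/8 + 7*u^5/4 - 35*sqrt(2)*u^4/8 + 7*u^4/2 - 85*sqrt(2)*u^3/8 - u^3 - 85*sqrt(2)*u^2/8 - 41*u^2/4 - 51*u/4 - 7*sqrt(2)*u/4 - 5/2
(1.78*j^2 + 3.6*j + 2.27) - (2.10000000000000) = 1.78*j^2 + 3.6*j + 0.17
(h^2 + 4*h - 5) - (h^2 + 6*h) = -2*h - 5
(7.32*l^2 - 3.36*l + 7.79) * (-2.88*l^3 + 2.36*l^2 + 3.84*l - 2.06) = -21.0816*l^5 + 26.952*l^4 - 2.256*l^3 - 9.5972*l^2 + 36.8352*l - 16.0474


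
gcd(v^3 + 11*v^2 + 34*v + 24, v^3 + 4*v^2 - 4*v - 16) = v + 4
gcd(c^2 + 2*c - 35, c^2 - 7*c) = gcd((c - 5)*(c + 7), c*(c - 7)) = 1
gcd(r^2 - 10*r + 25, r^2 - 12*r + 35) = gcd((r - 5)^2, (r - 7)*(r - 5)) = r - 5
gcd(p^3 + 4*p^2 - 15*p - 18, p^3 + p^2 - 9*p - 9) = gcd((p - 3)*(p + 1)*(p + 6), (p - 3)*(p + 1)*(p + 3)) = p^2 - 2*p - 3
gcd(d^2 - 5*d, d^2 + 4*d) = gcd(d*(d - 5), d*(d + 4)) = d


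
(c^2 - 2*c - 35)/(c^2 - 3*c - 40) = (c - 7)/(c - 8)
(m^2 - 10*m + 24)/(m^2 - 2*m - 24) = (m - 4)/(m + 4)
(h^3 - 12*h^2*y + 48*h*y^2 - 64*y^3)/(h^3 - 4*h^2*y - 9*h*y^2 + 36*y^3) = (-h^2 + 8*h*y - 16*y^2)/(-h^2 + 9*y^2)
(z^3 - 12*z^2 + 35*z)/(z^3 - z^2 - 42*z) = (z - 5)/(z + 6)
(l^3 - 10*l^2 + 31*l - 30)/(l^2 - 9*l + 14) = (l^2 - 8*l + 15)/(l - 7)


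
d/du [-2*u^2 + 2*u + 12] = 2 - 4*u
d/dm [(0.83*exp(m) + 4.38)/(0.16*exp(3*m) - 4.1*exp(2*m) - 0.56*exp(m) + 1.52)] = (-0.2656*exp(3*m) + 1.3006*exp(2*m) + 35.916*exp(m) + 3.7144)*exp(m)/(0.0256*exp(6*m) - 1.312*exp(5*m) + 16.6308*exp(4*m) + 5.0784*exp(3*m) - 12.1504*exp(2*m) - 1.7024*exp(m) + 2.3104)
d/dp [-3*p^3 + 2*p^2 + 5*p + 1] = -9*p^2 + 4*p + 5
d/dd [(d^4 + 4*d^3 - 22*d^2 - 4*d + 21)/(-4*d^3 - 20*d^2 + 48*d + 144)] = (-d^4 - 16*d^3 - 93*d^2 - 182*d - 44)/(4*(d^4 + 16*d^3 + 88*d^2 + 192*d + 144))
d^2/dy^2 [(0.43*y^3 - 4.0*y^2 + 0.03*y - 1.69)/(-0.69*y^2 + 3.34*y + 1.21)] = (4.44089209850063e-16*y^5 - 3.5527136788005e-15*y^4 + 8.09640399999999*y^3 + 14.438442*y^2 - 27.296304*y + 52.483174)/(0.328509*y^6 - 4.770522*y^5 + 21.363849*y^4 - 20.528308*y^3 - 37.464141*y^2 - 14.670282*y - 1.771561)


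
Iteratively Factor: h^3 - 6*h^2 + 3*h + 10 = (h - 2)*(h^2 - 4*h - 5) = (h - 2)*(h + 1)*(h - 5)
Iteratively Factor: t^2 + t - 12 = (t + 4)*(t - 3)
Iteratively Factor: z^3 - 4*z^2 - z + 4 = (z + 1)*(z^2 - 5*z + 4) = (z - 1)*(z + 1)*(z - 4)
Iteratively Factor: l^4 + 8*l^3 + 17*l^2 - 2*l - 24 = (l + 2)*(l^3 + 6*l^2 + 5*l - 12) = (l + 2)*(l + 3)*(l^2 + 3*l - 4) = (l + 2)*(l + 3)*(l + 4)*(l - 1)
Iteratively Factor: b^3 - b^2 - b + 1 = (b - 1)*(b^2 - 1) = (b - 1)*(b + 1)*(b - 1)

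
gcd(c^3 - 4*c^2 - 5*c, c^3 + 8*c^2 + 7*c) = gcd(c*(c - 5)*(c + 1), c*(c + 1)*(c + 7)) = c^2 + c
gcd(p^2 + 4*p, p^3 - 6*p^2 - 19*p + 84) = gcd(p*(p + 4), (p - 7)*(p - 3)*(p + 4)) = p + 4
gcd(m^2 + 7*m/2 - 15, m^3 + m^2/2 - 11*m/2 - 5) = m - 5/2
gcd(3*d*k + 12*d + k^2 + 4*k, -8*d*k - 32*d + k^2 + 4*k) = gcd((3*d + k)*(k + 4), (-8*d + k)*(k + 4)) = k + 4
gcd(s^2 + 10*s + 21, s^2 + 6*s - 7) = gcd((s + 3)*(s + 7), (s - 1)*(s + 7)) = s + 7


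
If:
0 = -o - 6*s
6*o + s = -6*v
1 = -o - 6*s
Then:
No Solution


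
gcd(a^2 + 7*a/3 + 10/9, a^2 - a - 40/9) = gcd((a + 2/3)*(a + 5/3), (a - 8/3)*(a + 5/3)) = a + 5/3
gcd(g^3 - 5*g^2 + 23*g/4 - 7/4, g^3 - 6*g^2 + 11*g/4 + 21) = g - 7/2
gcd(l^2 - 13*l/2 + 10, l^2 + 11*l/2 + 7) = 1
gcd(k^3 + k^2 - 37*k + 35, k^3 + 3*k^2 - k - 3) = k - 1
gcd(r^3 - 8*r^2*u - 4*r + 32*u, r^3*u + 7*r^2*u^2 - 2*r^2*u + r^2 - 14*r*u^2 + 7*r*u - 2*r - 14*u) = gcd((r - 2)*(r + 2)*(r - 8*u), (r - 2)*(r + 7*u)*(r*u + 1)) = r - 2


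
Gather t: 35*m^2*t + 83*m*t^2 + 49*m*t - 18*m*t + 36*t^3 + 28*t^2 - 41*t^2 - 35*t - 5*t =36*t^3 + t^2*(83*m - 13) + t*(35*m^2 + 31*m - 40)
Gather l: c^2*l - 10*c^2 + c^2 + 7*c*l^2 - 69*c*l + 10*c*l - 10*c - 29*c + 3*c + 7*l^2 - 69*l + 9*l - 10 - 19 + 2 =-9*c^2 - 36*c + l^2*(7*c + 7) + l*(c^2 - 59*c - 60) - 27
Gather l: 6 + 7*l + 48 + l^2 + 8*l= l^2 + 15*l + 54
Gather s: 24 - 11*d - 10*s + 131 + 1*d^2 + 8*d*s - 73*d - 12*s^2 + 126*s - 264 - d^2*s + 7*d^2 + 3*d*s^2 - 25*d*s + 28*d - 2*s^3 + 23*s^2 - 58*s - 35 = 8*d^2 - 56*d - 2*s^3 + s^2*(3*d + 11) + s*(-d^2 - 17*d + 58) - 144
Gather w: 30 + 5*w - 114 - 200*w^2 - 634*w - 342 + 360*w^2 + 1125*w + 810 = 160*w^2 + 496*w + 384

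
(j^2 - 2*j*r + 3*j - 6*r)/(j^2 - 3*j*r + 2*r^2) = (-j - 3)/(-j + r)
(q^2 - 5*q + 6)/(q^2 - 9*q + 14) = (q - 3)/(q - 7)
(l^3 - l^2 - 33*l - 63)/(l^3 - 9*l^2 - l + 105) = (l + 3)/(l - 5)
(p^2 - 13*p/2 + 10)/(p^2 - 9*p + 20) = (p - 5/2)/(p - 5)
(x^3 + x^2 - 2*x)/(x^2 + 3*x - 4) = x*(x + 2)/(x + 4)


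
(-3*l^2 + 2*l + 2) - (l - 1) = -3*l^2 + l + 3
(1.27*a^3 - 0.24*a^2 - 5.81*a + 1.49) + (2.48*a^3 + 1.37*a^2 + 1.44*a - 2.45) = 3.75*a^3 + 1.13*a^2 - 4.37*a - 0.96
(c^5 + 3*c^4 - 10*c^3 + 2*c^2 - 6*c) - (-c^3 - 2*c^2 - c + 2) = c^5 + 3*c^4 - 9*c^3 + 4*c^2 - 5*c - 2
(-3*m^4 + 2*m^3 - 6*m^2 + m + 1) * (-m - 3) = 3*m^5 + 7*m^4 + 17*m^2 - 4*m - 3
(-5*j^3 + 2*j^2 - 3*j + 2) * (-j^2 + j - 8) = 5*j^5 - 7*j^4 + 45*j^3 - 21*j^2 + 26*j - 16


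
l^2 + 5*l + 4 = (l + 1)*(l + 4)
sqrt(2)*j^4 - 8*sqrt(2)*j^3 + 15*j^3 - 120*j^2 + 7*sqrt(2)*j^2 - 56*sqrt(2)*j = j*(j - 8)*(j + 7*sqrt(2))*(sqrt(2)*j + 1)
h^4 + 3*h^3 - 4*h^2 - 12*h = h*(h - 2)*(h + 2)*(h + 3)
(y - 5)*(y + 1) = y^2 - 4*y - 5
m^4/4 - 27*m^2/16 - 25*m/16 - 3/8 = (m/2 + 1/4)*(m/2 + 1)*(m - 3)*(m + 1/2)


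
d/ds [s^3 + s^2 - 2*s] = 3*s^2 + 2*s - 2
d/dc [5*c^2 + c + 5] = 10*c + 1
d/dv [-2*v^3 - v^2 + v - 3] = -6*v^2 - 2*v + 1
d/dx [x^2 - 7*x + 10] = 2*x - 7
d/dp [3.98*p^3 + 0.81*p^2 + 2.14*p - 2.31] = 11.94*p^2 + 1.62*p + 2.14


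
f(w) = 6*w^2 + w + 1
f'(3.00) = 37.00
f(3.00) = 58.00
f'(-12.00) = -143.00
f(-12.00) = 853.00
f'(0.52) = 7.24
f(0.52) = 3.14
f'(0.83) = 10.96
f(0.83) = 5.96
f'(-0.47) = -4.64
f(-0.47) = 1.86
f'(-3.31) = -38.72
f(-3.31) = 63.43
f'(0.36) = 5.32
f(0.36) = 2.14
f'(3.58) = 43.96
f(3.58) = 81.48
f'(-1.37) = -15.44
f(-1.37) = 10.89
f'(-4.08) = -47.96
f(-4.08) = 96.80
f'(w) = 12*w + 1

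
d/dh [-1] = 0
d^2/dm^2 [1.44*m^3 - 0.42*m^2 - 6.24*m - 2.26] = 8.64*m - 0.84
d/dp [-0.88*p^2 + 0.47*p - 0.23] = 0.47 - 1.76*p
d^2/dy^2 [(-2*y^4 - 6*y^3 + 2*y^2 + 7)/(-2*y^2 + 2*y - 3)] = 4*(4*y^6 - 12*y^5 + 30*y^4 - 58*y^3 - 24*y^2 + 123*y - 2)/(8*y^6 - 24*y^5 + 60*y^4 - 80*y^3 + 90*y^2 - 54*y + 27)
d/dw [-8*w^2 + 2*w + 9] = 2 - 16*w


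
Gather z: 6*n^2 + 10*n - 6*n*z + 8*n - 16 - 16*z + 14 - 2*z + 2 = 6*n^2 + 18*n + z*(-6*n - 18)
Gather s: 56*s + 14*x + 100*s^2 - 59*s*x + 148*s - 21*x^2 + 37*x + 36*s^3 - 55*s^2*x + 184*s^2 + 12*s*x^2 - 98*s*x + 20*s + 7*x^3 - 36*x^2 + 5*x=36*s^3 + s^2*(284 - 55*x) + s*(12*x^2 - 157*x + 224) + 7*x^3 - 57*x^2 + 56*x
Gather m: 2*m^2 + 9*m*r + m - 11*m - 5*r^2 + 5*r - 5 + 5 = 2*m^2 + m*(9*r - 10) - 5*r^2 + 5*r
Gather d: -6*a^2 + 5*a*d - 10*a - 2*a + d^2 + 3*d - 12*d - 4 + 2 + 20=-6*a^2 - 12*a + d^2 + d*(5*a - 9) + 18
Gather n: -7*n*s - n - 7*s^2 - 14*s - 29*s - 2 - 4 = n*(-7*s - 1) - 7*s^2 - 43*s - 6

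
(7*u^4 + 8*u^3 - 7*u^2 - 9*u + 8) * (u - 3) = 7*u^5 - 13*u^4 - 31*u^3 + 12*u^2 + 35*u - 24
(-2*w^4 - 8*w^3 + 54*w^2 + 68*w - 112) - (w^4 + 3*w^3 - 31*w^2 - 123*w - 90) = -3*w^4 - 11*w^3 + 85*w^2 + 191*w - 22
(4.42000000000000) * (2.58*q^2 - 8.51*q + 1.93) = 11.4036*q^2 - 37.6142*q + 8.5306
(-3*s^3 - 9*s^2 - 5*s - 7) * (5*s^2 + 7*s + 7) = -15*s^5 - 66*s^4 - 109*s^3 - 133*s^2 - 84*s - 49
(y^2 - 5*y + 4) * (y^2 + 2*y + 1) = y^4 - 3*y^3 - 5*y^2 + 3*y + 4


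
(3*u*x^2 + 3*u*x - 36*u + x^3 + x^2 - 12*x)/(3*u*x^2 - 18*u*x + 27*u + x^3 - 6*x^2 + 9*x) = (x + 4)/(x - 3)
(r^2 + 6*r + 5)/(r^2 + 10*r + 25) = (r + 1)/(r + 5)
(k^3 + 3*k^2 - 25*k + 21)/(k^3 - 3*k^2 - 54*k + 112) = (k^2 - 4*k + 3)/(k^2 - 10*k + 16)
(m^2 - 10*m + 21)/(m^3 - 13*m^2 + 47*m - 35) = (m - 3)/(m^2 - 6*m + 5)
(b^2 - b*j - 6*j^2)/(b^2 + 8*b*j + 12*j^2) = (b - 3*j)/(b + 6*j)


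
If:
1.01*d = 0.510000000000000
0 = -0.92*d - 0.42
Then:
No Solution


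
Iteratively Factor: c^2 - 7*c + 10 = (c - 5)*(c - 2)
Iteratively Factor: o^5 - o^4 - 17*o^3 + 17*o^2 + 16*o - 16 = (o - 1)*(o^4 - 17*o^2 + 16) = (o - 1)^2*(o^3 + o^2 - 16*o - 16) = (o - 4)*(o - 1)^2*(o^2 + 5*o + 4) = (o - 4)*(o - 1)^2*(o + 1)*(o + 4)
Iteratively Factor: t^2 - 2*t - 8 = (t + 2)*(t - 4)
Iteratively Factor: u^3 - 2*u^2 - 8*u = (u - 4)*(u^2 + 2*u) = (u - 4)*(u + 2)*(u)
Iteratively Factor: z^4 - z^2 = (z - 1)*(z^3 + z^2) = z*(z - 1)*(z^2 + z) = z*(z - 1)*(z + 1)*(z)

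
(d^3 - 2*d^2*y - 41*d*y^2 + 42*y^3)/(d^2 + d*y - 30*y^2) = (-d^2 + 8*d*y - 7*y^2)/(-d + 5*y)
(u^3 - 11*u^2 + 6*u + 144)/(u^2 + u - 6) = (u^2 - 14*u + 48)/(u - 2)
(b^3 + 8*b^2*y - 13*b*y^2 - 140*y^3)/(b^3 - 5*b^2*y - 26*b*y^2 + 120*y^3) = (-b - 7*y)/(-b + 6*y)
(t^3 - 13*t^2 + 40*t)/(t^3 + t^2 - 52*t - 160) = t*(t - 5)/(t^2 + 9*t + 20)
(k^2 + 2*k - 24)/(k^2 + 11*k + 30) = (k - 4)/(k + 5)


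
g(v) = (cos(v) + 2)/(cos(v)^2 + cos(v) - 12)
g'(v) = (2*sin(v)*cos(v) + sin(v))*(cos(v) + 2)/(cos(v)^2 + cos(v) - 12)^2 - sin(v)/(cos(v)^2 + cos(v) - 12)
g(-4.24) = -0.13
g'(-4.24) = 0.07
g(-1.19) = -0.21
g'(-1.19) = -0.11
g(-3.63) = -0.09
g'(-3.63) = 0.04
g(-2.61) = -0.09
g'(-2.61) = -0.04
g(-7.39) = -0.22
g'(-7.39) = -0.11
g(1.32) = -0.19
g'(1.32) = 0.11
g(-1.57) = -0.17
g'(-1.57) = -0.10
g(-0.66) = -0.26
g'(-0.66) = -0.10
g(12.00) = -0.27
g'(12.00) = -0.09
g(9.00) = -0.09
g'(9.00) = 0.03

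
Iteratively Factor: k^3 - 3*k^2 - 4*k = (k)*(k^2 - 3*k - 4) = k*(k - 4)*(k + 1)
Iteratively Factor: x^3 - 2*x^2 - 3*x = (x)*(x^2 - 2*x - 3) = x*(x + 1)*(x - 3)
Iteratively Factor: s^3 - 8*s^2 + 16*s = (s - 4)*(s^2 - 4*s) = s*(s - 4)*(s - 4)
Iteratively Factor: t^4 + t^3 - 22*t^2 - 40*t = (t + 4)*(t^3 - 3*t^2 - 10*t) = (t - 5)*(t + 4)*(t^2 + 2*t) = t*(t - 5)*(t + 4)*(t + 2)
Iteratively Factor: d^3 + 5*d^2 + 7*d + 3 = (d + 1)*(d^2 + 4*d + 3) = (d + 1)^2*(d + 3)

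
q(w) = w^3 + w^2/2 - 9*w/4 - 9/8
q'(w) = 3*w^2 + w - 9/4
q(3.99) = 61.38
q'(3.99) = 49.50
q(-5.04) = -105.11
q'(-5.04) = 68.91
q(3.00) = 23.62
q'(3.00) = 27.75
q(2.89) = 20.69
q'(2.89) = 25.70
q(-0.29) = -0.45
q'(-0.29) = -2.29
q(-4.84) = -91.90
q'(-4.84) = 63.19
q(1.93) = 3.58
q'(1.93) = 10.85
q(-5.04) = -105.11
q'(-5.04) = 68.91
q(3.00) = 23.62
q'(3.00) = 27.75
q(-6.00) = -185.62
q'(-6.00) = 99.75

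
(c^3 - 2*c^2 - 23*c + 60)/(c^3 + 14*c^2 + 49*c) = (c^3 - 2*c^2 - 23*c + 60)/(c*(c^2 + 14*c + 49))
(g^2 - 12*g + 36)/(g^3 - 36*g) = (g - 6)/(g*(g + 6))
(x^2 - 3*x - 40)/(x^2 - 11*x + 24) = (x + 5)/(x - 3)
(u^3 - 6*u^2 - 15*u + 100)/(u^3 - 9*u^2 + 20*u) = (u^2 - u - 20)/(u*(u - 4))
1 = 1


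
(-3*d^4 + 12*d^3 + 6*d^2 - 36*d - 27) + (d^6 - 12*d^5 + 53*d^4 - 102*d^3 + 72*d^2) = d^6 - 12*d^5 + 50*d^4 - 90*d^3 + 78*d^2 - 36*d - 27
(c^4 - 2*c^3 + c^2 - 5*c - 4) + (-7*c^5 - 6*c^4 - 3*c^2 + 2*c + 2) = -7*c^5 - 5*c^4 - 2*c^3 - 2*c^2 - 3*c - 2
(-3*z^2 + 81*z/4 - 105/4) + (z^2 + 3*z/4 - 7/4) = -2*z^2 + 21*z - 28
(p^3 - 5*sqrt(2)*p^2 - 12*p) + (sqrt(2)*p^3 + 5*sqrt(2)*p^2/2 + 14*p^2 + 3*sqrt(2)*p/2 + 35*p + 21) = p^3 + sqrt(2)*p^3 - 5*sqrt(2)*p^2/2 + 14*p^2 + 3*sqrt(2)*p/2 + 23*p + 21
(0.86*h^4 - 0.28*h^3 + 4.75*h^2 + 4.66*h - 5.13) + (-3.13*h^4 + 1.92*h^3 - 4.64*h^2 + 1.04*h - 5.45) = -2.27*h^4 + 1.64*h^3 + 0.11*h^2 + 5.7*h - 10.58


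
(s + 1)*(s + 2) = s^2 + 3*s + 2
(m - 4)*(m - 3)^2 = m^3 - 10*m^2 + 33*m - 36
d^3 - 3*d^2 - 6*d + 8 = (d - 4)*(d - 1)*(d + 2)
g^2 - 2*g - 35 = (g - 7)*(g + 5)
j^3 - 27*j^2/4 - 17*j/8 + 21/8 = (j - 7)*(j - 1/2)*(j + 3/4)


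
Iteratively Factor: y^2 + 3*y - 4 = (y - 1)*(y + 4)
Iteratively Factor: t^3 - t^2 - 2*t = (t - 2)*(t^2 + t) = t*(t - 2)*(t + 1)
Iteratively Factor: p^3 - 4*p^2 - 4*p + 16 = (p - 2)*(p^2 - 2*p - 8) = (p - 2)*(p + 2)*(p - 4)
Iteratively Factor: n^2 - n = (n - 1)*(n)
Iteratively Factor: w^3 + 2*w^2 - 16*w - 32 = (w + 4)*(w^2 - 2*w - 8) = (w - 4)*(w + 4)*(w + 2)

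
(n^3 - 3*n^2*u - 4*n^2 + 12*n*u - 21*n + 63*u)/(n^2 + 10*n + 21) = (n^2 - 3*n*u - 7*n + 21*u)/(n + 7)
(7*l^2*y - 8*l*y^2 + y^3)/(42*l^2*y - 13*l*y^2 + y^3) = (-l + y)/(-6*l + y)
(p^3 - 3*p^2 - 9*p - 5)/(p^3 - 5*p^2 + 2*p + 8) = (p^2 - 4*p - 5)/(p^2 - 6*p + 8)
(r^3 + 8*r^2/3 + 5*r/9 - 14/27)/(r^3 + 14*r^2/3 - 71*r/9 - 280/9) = (9*r^2 + 3*r - 2)/(3*(3*r^2 + 7*r - 40))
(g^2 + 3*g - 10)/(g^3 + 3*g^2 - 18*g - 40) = (g - 2)/(g^2 - 2*g - 8)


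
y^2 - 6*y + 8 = (y - 4)*(y - 2)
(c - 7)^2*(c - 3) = c^3 - 17*c^2 + 91*c - 147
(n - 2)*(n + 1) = n^2 - n - 2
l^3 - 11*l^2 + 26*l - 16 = (l - 8)*(l - 2)*(l - 1)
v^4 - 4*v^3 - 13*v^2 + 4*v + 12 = (v - 6)*(v - 1)*(v + 1)*(v + 2)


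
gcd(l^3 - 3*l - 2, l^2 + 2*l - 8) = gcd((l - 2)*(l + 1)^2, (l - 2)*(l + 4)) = l - 2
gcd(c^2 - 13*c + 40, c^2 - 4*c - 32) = c - 8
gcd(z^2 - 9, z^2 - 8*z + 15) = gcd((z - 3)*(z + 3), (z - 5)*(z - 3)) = z - 3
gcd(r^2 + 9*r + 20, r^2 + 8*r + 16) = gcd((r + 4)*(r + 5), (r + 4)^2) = r + 4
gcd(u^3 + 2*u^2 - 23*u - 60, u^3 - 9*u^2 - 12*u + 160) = u^2 - u - 20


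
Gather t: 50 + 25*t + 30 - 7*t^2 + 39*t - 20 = -7*t^2 + 64*t + 60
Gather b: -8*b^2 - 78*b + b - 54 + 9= -8*b^2 - 77*b - 45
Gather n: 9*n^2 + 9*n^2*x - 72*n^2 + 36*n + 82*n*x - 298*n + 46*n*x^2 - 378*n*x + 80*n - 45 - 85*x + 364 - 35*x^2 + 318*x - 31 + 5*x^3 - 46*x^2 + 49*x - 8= n^2*(9*x - 63) + n*(46*x^2 - 296*x - 182) + 5*x^3 - 81*x^2 + 282*x + 280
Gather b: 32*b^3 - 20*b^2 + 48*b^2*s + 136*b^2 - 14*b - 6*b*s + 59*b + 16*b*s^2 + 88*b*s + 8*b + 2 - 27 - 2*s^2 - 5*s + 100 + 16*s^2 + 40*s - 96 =32*b^3 + b^2*(48*s + 116) + b*(16*s^2 + 82*s + 53) + 14*s^2 + 35*s - 21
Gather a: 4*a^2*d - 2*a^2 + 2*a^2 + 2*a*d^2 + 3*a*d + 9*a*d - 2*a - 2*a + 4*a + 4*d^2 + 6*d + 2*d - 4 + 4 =4*a^2*d + a*(2*d^2 + 12*d) + 4*d^2 + 8*d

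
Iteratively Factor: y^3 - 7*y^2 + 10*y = (y - 5)*(y^2 - 2*y) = y*(y - 5)*(y - 2)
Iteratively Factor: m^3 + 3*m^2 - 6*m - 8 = (m + 1)*(m^2 + 2*m - 8) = (m - 2)*(m + 1)*(m + 4)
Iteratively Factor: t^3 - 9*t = (t + 3)*(t^2 - 3*t) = (t - 3)*(t + 3)*(t)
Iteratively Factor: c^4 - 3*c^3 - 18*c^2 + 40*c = (c)*(c^3 - 3*c^2 - 18*c + 40) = c*(c - 2)*(c^2 - c - 20) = c*(c - 5)*(c - 2)*(c + 4)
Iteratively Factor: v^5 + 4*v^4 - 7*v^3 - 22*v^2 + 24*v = (v + 4)*(v^4 - 7*v^2 + 6*v) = (v - 1)*(v + 4)*(v^3 + v^2 - 6*v) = (v - 1)*(v + 3)*(v + 4)*(v^2 - 2*v) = (v - 2)*(v - 1)*(v + 3)*(v + 4)*(v)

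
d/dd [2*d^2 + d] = 4*d + 1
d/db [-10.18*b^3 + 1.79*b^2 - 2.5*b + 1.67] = -30.54*b^2 + 3.58*b - 2.5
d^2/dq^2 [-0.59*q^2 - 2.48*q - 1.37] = -1.18000000000000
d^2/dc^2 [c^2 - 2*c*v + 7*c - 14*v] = 2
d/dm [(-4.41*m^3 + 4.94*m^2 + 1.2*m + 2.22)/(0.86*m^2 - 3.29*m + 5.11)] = (-3.7926*m^4 + 29.0178*m^3 - 84.8899*m^2 + 46.6684*m + 13.4358)/(0.7396*m^4 - 5.6588*m^3 + 19.6133*m^2 - 33.6238*m + 26.1121)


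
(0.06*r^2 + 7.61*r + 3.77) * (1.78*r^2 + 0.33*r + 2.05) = 0.1068*r^4 + 13.5656*r^3 + 9.3449*r^2 + 16.8446*r + 7.7285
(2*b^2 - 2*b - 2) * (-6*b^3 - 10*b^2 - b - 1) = -12*b^5 - 8*b^4 + 30*b^3 + 20*b^2 + 4*b + 2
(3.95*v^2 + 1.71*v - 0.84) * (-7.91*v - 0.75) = -31.2445*v^3 - 16.4886*v^2 + 5.3619*v + 0.63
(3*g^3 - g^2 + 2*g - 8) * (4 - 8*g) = -24*g^4 + 20*g^3 - 20*g^2 + 72*g - 32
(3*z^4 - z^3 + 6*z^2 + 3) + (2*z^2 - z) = 3*z^4 - z^3 + 8*z^2 - z + 3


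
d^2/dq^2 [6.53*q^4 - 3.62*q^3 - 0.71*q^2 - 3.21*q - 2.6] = 78.36*q^2 - 21.72*q - 1.42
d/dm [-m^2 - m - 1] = -2*m - 1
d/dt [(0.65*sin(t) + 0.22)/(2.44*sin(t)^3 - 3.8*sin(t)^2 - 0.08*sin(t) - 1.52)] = (-3.172*sin(t)^3 + 0.859599999999999*sin(t)^2 + 1.672*sin(t) - 0.9704)*cos(t)/(5.9536*sin(t)^6 - 18.544*sin(t)^5 + 14.0496*sin(t)^4 - 6.8096*sin(t)^3 + 11.5584*sin(t)^2 + 0.2432*sin(t) + 2.3104)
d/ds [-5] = 0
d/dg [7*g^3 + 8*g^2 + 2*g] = 21*g^2 + 16*g + 2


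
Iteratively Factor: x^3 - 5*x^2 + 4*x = (x - 4)*(x^2 - x) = (x - 4)*(x - 1)*(x)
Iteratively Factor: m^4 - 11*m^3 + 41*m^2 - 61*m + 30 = (m - 3)*(m^3 - 8*m^2 + 17*m - 10) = (m - 3)*(m - 1)*(m^2 - 7*m + 10) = (m - 5)*(m - 3)*(m - 1)*(m - 2)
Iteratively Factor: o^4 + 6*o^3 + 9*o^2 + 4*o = (o + 1)*(o^3 + 5*o^2 + 4*o) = (o + 1)*(o + 4)*(o^2 + o) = (o + 1)^2*(o + 4)*(o)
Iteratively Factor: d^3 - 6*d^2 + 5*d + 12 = (d - 4)*(d^2 - 2*d - 3) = (d - 4)*(d - 3)*(d + 1)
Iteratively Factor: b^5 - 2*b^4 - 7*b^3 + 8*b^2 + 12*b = (b + 2)*(b^4 - 4*b^3 + b^2 + 6*b) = b*(b + 2)*(b^3 - 4*b^2 + b + 6) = b*(b + 1)*(b + 2)*(b^2 - 5*b + 6) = b*(b - 3)*(b + 1)*(b + 2)*(b - 2)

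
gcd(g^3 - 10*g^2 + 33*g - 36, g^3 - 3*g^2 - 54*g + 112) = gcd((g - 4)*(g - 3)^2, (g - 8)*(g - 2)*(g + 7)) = 1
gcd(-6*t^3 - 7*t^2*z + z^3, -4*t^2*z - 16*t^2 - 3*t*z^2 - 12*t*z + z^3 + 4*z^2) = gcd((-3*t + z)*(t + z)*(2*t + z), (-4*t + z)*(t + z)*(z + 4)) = t + z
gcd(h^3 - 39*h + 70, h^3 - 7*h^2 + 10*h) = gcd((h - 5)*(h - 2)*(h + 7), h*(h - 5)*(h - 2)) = h^2 - 7*h + 10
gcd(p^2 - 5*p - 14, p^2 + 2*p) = p + 2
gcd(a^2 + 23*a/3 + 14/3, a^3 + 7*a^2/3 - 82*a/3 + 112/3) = a + 7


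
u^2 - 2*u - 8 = (u - 4)*(u + 2)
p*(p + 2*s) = p^2 + 2*p*s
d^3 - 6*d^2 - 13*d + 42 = (d - 7)*(d - 2)*(d + 3)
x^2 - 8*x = x*(x - 8)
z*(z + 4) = z^2 + 4*z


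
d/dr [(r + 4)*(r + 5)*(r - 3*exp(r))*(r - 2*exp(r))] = -5*r^3*exp(r) + 4*r^3 + 12*r^2*exp(2*r) - 60*r^2*exp(r) + 27*r^2 + 120*r*exp(2*r) - 190*r*exp(r) + 40*r + 294*exp(2*r) - 100*exp(r)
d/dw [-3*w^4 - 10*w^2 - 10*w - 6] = -12*w^3 - 20*w - 10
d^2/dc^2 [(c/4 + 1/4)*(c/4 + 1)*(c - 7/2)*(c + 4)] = 3*c^2/4 + 33*c/16 - 15/16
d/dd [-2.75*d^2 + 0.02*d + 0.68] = 0.02 - 5.5*d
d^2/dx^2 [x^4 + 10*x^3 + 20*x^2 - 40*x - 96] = 12*x^2 + 60*x + 40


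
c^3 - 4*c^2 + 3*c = c*(c - 3)*(c - 1)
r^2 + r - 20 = (r - 4)*(r + 5)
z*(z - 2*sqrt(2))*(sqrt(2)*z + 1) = sqrt(2)*z^3 - 3*z^2 - 2*sqrt(2)*z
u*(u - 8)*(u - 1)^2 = u^4 - 10*u^3 + 17*u^2 - 8*u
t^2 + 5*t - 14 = (t - 2)*(t + 7)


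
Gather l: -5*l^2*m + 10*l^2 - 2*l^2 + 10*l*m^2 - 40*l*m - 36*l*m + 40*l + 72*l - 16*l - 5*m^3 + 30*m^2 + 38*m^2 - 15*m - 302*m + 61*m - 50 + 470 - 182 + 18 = l^2*(8 - 5*m) + l*(10*m^2 - 76*m + 96) - 5*m^3 + 68*m^2 - 256*m + 256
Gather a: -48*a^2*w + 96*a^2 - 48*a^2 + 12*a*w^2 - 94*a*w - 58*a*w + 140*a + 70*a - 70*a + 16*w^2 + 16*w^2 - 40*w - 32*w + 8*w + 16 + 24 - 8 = a^2*(48 - 48*w) + a*(12*w^2 - 152*w + 140) + 32*w^2 - 64*w + 32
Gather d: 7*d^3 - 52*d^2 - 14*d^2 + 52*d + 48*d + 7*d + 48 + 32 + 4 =7*d^3 - 66*d^2 + 107*d + 84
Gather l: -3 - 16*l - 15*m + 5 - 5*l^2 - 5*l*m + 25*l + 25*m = -5*l^2 + l*(9 - 5*m) + 10*m + 2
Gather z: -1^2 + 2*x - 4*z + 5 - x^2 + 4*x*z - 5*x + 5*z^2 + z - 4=-x^2 - 3*x + 5*z^2 + z*(4*x - 3)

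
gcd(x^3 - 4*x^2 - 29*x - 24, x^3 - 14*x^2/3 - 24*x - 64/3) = x - 8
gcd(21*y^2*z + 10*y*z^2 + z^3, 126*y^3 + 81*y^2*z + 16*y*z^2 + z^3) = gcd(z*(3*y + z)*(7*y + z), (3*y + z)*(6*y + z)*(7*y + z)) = 21*y^2 + 10*y*z + z^2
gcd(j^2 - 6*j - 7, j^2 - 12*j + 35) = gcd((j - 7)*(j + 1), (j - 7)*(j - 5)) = j - 7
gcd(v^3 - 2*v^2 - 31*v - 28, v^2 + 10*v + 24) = v + 4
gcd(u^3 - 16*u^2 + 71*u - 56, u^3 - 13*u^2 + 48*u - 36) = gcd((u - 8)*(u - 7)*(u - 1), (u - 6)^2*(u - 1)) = u - 1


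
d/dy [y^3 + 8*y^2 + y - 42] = 3*y^2 + 16*y + 1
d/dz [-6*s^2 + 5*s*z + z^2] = 5*s + 2*z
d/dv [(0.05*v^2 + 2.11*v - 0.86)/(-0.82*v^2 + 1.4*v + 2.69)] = (1.8002*v^2 - 1.1414*v + 6.8799)/(0.6724*v^4 - 2.296*v^3 - 2.4516*v^2 + 7.532*v + 7.2361)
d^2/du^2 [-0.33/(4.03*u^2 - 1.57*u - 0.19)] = (-10.718994*u^2 + 4.175886*u + 0.33*(8.06*u - 1.57)*(16.12*u - 3.14) + 0.505362)/(-4.03*u^2 + 1.57*u + 0.19)^3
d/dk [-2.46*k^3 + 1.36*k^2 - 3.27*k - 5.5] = -7.38*k^2 + 2.72*k - 3.27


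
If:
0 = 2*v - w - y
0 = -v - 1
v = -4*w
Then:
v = -1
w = 1/4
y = -9/4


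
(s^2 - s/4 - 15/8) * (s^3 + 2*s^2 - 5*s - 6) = s^5 + 7*s^4/4 - 59*s^3/8 - 17*s^2/2 + 87*s/8 + 45/4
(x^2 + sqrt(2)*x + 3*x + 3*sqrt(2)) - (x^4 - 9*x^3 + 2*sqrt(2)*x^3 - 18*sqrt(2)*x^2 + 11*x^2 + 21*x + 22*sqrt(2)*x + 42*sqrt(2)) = -x^4 - 2*sqrt(2)*x^3 + 9*x^3 - 10*x^2 + 18*sqrt(2)*x^2 - 21*sqrt(2)*x - 18*x - 39*sqrt(2)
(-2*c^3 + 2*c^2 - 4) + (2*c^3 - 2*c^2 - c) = -c - 4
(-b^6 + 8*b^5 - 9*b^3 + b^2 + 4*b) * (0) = 0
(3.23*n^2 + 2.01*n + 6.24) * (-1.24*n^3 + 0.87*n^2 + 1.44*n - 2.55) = -4.0052*n^5 + 0.3177*n^4 - 1.3377*n^3 + 0.0867000000000004*n^2 + 3.8601*n - 15.912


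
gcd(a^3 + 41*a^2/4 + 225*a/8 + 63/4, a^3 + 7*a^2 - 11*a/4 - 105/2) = a^2 + 19*a/2 + 21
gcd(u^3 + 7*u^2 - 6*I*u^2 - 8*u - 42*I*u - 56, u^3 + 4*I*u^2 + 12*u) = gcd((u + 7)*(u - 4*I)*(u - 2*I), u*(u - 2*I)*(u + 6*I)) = u - 2*I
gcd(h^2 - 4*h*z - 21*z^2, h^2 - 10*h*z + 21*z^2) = -h + 7*z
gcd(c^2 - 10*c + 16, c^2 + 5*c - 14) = c - 2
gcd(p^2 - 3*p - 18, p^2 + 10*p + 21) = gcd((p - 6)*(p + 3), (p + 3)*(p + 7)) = p + 3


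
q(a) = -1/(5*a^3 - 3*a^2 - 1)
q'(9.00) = 0.00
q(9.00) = 0.00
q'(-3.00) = 0.01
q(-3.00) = 0.01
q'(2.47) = 0.02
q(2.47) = -0.02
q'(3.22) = 0.01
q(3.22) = -0.01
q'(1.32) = 0.66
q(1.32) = -0.19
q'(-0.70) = 0.66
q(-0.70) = 0.24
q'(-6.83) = 0.00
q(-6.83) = 0.00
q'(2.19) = 0.04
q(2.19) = -0.03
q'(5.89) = 0.00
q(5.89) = -0.00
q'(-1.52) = 0.07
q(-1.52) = 0.04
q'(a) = -(-15*a^2 + 6*a)/(5*a^3 - 3*a^2 - 1)^2 = 3*a*(5*a - 2)/(-5*a^3 + 3*a^2 + 1)^2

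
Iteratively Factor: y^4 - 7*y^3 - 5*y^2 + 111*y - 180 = (y - 3)*(y^3 - 4*y^2 - 17*y + 60) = (y - 3)^2*(y^2 - y - 20) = (y - 3)^2*(y + 4)*(y - 5)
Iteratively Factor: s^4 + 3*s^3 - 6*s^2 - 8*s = (s + 4)*(s^3 - s^2 - 2*s) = (s + 1)*(s + 4)*(s^2 - 2*s) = (s - 2)*(s + 1)*(s + 4)*(s)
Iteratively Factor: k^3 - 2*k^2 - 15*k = (k - 5)*(k^2 + 3*k) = (k - 5)*(k + 3)*(k)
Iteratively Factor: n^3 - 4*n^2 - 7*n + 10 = (n + 2)*(n^2 - 6*n + 5) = (n - 1)*(n + 2)*(n - 5)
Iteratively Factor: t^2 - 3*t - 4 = (t + 1)*(t - 4)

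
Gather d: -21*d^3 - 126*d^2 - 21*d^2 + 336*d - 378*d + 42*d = -21*d^3 - 147*d^2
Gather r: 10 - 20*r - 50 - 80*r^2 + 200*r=-80*r^2 + 180*r - 40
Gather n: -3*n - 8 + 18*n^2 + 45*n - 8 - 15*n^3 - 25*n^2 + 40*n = -15*n^3 - 7*n^2 + 82*n - 16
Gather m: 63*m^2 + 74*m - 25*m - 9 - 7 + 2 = 63*m^2 + 49*m - 14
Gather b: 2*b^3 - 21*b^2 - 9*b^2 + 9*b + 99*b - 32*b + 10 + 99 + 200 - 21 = 2*b^3 - 30*b^2 + 76*b + 288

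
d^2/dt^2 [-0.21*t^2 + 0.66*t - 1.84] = -0.420000000000000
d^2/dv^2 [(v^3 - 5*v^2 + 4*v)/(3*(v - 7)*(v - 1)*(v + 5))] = 2*(-2*v^3 + 105*v^2 - 420*v + 1505)/(3*(v^6 - 6*v^5 - 93*v^4 + 412*v^3 + 3255*v^2 - 7350*v - 42875))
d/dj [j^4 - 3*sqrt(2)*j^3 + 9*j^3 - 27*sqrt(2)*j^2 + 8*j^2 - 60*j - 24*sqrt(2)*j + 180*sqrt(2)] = 4*j^3 - 9*sqrt(2)*j^2 + 27*j^2 - 54*sqrt(2)*j + 16*j - 60 - 24*sqrt(2)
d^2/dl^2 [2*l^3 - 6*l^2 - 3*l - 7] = 12*l - 12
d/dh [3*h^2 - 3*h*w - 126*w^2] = 6*h - 3*w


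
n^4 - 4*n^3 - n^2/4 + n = n*(n - 4)*(n - 1/2)*(n + 1/2)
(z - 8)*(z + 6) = z^2 - 2*z - 48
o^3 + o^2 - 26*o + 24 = (o - 4)*(o - 1)*(o + 6)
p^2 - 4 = (p - 2)*(p + 2)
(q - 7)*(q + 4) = q^2 - 3*q - 28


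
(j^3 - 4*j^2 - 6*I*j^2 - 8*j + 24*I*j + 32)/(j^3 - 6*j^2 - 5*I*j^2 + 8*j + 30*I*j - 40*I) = (j^2 - 6*I*j - 8)/(j^2 - j*(2 + 5*I) + 10*I)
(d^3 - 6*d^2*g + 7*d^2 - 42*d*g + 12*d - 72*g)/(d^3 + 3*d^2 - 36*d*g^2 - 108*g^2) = (d + 4)/(d + 6*g)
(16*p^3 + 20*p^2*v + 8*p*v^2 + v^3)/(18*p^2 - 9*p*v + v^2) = (16*p^3 + 20*p^2*v + 8*p*v^2 + v^3)/(18*p^2 - 9*p*v + v^2)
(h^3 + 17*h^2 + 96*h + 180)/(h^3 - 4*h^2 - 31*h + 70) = (h^2 + 12*h + 36)/(h^2 - 9*h + 14)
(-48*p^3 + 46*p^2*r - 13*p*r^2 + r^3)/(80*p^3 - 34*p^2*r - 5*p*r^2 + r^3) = (-3*p + r)/(5*p + r)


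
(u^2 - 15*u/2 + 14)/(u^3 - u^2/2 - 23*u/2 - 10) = (2*u - 7)/(2*u^2 + 7*u + 5)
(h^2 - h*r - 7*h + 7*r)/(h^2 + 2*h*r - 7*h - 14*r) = (h - r)/(h + 2*r)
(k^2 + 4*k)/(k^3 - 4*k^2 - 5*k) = (k + 4)/(k^2 - 4*k - 5)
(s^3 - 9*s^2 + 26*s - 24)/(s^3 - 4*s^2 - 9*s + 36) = (s - 2)/(s + 3)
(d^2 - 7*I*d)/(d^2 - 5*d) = (d - 7*I)/(d - 5)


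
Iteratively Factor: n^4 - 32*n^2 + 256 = (n + 4)*(n^3 - 4*n^2 - 16*n + 64) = (n - 4)*(n + 4)*(n^2 - 16) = (n - 4)*(n + 4)^2*(n - 4)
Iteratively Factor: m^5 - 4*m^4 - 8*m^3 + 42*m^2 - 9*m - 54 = (m - 3)*(m^4 - m^3 - 11*m^2 + 9*m + 18) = (m - 3)^2*(m^3 + 2*m^2 - 5*m - 6) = (m - 3)^2*(m - 2)*(m^2 + 4*m + 3) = (m - 3)^2*(m - 2)*(m + 3)*(m + 1)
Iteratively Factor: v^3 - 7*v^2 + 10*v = (v)*(v^2 - 7*v + 10) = v*(v - 5)*(v - 2)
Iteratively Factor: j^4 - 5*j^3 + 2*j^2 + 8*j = (j - 2)*(j^3 - 3*j^2 - 4*j) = (j - 2)*(j + 1)*(j^2 - 4*j) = j*(j - 2)*(j + 1)*(j - 4)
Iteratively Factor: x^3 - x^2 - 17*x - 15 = (x + 1)*(x^2 - 2*x - 15) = (x + 1)*(x + 3)*(x - 5)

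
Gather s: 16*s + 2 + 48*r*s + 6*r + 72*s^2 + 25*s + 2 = 6*r + 72*s^2 + s*(48*r + 41) + 4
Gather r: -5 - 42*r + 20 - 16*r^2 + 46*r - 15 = -16*r^2 + 4*r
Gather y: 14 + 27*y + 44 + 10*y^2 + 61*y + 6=10*y^2 + 88*y + 64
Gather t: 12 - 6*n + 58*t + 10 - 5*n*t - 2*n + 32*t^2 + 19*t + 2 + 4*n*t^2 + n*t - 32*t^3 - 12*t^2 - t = -8*n - 32*t^3 + t^2*(4*n + 20) + t*(76 - 4*n) + 24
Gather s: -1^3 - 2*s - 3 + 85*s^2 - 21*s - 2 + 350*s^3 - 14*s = 350*s^3 + 85*s^2 - 37*s - 6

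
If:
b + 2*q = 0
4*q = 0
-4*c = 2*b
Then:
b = 0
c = 0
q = 0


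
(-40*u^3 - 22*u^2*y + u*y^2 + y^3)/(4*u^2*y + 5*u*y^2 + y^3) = (-10*u^2 - 3*u*y + y^2)/(y*(u + y))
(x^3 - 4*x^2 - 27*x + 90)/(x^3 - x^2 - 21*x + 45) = (x - 6)/(x - 3)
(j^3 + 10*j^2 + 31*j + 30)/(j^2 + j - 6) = (j^2 + 7*j + 10)/(j - 2)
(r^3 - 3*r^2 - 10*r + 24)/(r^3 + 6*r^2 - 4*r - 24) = (r^2 - r - 12)/(r^2 + 8*r + 12)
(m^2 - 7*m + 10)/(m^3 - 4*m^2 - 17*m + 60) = (m - 2)/(m^2 + m - 12)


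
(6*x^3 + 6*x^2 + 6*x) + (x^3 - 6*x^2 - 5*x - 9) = 7*x^3 + x - 9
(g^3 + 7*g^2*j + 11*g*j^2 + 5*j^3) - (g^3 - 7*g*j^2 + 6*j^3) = 7*g^2*j + 18*g*j^2 - j^3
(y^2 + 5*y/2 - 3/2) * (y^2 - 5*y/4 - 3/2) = y^4 + 5*y^3/4 - 49*y^2/8 - 15*y/8 + 9/4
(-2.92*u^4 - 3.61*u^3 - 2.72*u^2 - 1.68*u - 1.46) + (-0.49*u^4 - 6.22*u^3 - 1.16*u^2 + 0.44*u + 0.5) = -3.41*u^4 - 9.83*u^3 - 3.88*u^2 - 1.24*u - 0.96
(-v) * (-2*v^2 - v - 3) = 2*v^3 + v^2 + 3*v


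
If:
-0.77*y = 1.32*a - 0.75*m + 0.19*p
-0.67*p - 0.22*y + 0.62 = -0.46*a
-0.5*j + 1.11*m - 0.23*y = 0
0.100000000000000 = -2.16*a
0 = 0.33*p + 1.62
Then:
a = -0.05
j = 29.21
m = 16.82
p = -4.91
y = 17.67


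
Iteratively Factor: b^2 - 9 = (b + 3)*(b - 3)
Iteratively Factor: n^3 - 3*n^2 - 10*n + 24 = (n - 4)*(n^2 + n - 6) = (n - 4)*(n + 3)*(n - 2)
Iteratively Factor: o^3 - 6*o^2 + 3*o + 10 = (o - 5)*(o^2 - o - 2) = (o - 5)*(o + 1)*(o - 2)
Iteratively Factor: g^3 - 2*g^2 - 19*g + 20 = (g - 5)*(g^2 + 3*g - 4) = (g - 5)*(g - 1)*(g + 4)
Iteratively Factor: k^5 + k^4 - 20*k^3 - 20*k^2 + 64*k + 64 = (k - 2)*(k^4 + 3*k^3 - 14*k^2 - 48*k - 32) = (k - 4)*(k - 2)*(k^3 + 7*k^2 + 14*k + 8) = (k - 4)*(k - 2)*(k + 4)*(k^2 + 3*k + 2) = (k - 4)*(k - 2)*(k + 2)*(k + 4)*(k + 1)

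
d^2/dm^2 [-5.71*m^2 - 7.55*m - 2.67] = -11.4200000000000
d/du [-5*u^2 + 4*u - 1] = 4 - 10*u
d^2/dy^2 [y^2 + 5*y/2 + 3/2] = 2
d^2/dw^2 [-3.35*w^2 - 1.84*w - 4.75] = -6.70000000000000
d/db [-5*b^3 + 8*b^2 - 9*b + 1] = -15*b^2 + 16*b - 9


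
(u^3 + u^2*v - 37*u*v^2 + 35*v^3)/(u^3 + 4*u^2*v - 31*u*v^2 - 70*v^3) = (u - v)/(u + 2*v)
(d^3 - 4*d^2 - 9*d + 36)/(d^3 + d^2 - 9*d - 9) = (d - 4)/(d + 1)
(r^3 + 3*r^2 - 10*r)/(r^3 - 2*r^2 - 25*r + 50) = r/(r - 5)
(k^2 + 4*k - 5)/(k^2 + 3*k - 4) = (k + 5)/(k + 4)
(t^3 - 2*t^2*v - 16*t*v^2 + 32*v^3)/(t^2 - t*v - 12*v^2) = (t^2 + 2*t*v - 8*v^2)/(t + 3*v)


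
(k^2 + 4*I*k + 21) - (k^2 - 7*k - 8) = 7*k + 4*I*k + 29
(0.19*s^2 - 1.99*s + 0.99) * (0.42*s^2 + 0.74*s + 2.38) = 0.0798*s^4 - 0.6952*s^3 - 0.6046*s^2 - 4.0036*s + 2.3562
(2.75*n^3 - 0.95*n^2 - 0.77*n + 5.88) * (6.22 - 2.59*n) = -7.1225*n^4 + 19.5655*n^3 - 3.9147*n^2 - 20.0186*n + 36.5736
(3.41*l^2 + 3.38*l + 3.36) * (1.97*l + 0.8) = 6.7177*l^3 + 9.3866*l^2 + 9.3232*l + 2.688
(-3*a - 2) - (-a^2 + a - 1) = a^2 - 4*a - 1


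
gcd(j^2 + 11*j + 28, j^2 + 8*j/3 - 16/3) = j + 4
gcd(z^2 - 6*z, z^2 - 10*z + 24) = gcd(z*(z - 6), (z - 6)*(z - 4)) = z - 6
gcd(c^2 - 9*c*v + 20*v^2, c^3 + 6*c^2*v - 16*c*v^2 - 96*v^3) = -c + 4*v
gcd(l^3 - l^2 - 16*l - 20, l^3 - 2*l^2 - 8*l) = l + 2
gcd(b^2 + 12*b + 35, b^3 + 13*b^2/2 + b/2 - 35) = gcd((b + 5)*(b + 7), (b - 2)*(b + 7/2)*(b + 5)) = b + 5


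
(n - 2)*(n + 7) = n^2 + 5*n - 14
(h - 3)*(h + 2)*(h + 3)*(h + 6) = h^4 + 8*h^3 + 3*h^2 - 72*h - 108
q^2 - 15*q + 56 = (q - 8)*(q - 7)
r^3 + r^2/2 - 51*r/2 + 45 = (r - 3)*(r - 5/2)*(r + 6)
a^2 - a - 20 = (a - 5)*(a + 4)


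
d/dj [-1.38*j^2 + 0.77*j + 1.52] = 0.77 - 2.76*j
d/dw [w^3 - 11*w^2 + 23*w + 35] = 3*w^2 - 22*w + 23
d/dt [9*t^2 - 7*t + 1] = 18*t - 7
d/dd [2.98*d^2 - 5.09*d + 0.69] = 5.96*d - 5.09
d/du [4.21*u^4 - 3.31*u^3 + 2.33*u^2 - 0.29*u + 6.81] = 16.84*u^3 - 9.93*u^2 + 4.66*u - 0.29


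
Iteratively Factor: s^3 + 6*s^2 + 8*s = (s + 2)*(s^2 + 4*s) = s*(s + 2)*(s + 4)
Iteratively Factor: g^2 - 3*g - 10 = (g - 5)*(g + 2)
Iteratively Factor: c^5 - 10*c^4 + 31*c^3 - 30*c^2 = (c - 3)*(c^4 - 7*c^3 + 10*c^2) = (c - 3)*(c - 2)*(c^3 - 5*c^2) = c*(c - 3)*(c - 2)*(c^2 - 5*c) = c*(c - 5)*(c - 3)*(c - 2)*(c)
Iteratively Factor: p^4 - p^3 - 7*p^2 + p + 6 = (p + 2)*(p^3 - 3*p^2 - p + 3) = (p - 1)*(p + 2)*(p^2 - 2*p - 3) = (p - 1)*(p + 1)*(p + 2)*(p - 3)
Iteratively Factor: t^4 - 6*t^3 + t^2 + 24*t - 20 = (t - 5)*(t^3 - t^2 - 4*t + 4) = (t - 5)*(t + 2)*(t^2 - 3*t + 2) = (t - 5)*(t - 1)*(t + 2)*(t - 2)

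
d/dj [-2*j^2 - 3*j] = -4*j - 3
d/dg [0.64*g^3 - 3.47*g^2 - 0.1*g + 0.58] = 1.92*g^2 - 6.94*g - 0.1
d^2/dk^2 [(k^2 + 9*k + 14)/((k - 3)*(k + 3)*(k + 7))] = 2*(k^3 + 6*k^2 + 27*k + 18)/(k^6 - 27*k^4 + 243*k^2 - 729)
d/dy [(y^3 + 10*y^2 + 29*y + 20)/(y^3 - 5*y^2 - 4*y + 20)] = 3*(-5*y^4 - 22*y^3 + 35*y^2 + 200*y + 220)/(y^6 - 10*y^5 + 17*y^4 + 80*y^3 - 184*y^2 - 160*y + 400)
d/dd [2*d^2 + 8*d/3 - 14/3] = 4*d + 8/3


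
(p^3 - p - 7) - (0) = p^3 - p - 7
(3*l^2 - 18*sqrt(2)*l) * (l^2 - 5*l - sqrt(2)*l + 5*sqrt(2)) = 3*l^4 - 21*sqrt(2)*l^3 - 15*l^3 + 36*l^2 + 105*sqrt(2)*l^2 - 180*l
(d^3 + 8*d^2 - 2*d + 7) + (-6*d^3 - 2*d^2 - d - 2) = -5*d^3 + 6*d^2 - 3*d + 5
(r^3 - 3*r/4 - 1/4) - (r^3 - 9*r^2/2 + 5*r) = 9*r^2/2 - 23*r/4 - 1/4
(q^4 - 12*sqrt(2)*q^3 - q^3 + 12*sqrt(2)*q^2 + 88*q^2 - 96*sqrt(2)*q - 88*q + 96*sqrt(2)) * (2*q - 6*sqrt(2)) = 2*q^5 - 30*sqrt(2)*q^4 - 2*q^4 + 30*sqrt(2)*q^3 + 320*q^3 - 720*sqrt(2)*q^2 - 320*q^2 + 720*sqrt(2)*q + 1152*q - 1152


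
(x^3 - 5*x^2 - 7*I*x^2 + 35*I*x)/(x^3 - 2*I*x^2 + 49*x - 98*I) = x*(x - 5)/(x^2 + 5*I*x + 14)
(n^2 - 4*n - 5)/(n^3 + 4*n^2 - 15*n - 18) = (n - 5)/(n^2 + 3*n - 18)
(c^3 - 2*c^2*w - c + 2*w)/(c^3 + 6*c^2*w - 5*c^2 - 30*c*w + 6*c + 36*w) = (c^3 - 2*c^2*w - c + 2*w)/(c^3 + 6*c^2*w - 5*c^2 - 30*c*w + 6*c + 36*w)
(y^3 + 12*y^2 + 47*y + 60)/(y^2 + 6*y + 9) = (y^2 + 9*y + 20)/(y + 3)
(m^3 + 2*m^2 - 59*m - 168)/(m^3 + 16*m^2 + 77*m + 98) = (m^2 - 5*m - 24)/(m^2 + 9*m + 14)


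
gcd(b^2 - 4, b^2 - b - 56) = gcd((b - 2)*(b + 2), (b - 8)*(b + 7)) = 1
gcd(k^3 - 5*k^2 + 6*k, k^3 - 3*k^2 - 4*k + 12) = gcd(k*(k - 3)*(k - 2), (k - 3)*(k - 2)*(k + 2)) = k^2 - 5*k + 6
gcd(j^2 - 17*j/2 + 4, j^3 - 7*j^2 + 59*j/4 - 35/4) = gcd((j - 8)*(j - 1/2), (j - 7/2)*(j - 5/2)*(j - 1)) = 1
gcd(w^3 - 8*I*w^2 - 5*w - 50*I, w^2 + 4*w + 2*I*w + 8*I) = w + 2*I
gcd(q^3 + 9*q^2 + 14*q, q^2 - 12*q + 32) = 1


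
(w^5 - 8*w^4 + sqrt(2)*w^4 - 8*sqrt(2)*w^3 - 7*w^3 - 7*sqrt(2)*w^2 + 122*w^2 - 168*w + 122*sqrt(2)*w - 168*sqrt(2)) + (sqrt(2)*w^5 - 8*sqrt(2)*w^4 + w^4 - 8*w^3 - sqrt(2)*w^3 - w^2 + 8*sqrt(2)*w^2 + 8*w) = w^5 + sqrt(2)*w^5 - 7*sqrt(2)*w^4 - 7*w^4 - 15*w^3 - 9*sqrt(2)*w^3 + sqrt(2)*w^2 + 121*w^2 - 160*w + 122*sqrt(2)*w - 168*sqrt(2)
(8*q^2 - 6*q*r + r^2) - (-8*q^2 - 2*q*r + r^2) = 16*q^2 - 4*q*r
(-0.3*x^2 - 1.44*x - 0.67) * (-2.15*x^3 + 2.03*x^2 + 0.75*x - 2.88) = 0.645*x^5 + 2.487*x^4 - 1.7077*x^3 - 1.5761*x^2 + 3.6447*x + 1.9296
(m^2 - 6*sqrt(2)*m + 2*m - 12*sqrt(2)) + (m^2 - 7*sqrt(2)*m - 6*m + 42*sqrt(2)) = 2*m^2 - 13*sqrt(2)*m - 4*m + 30*sqrt(2)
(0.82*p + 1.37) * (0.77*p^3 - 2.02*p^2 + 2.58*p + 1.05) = 0.6314*p^4 - 0.6015*p^3 - 0.6518*p^2 + 4.3956*p + 1.4385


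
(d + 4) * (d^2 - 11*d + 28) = d^3 - 7*d^2 - 16*d + 112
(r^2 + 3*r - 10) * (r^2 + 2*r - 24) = r^4 + 5*r^3 - 28*r^2 - 92*r + 240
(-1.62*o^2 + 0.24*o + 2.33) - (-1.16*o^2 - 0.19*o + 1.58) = -0.46*o^2 + 0.43*o + 0.75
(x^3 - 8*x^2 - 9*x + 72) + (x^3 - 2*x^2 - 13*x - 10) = 2*x^3 - 10*x^2 - 22*x + 62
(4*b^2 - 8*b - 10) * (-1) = -4*b^2 + 8*b + 10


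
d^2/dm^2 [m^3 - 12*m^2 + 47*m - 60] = 6*m - 24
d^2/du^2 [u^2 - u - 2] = 2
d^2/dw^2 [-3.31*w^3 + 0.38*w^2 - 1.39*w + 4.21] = 0.76 - 19.86*w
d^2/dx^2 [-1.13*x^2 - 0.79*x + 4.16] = -2.26000000000000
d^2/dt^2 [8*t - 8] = 0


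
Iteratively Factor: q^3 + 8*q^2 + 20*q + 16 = (q + 4)*(q^2 + 4*q + 4) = (q + 2)*(q + 4)*(q + 2)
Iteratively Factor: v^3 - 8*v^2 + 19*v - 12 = (v - 3)*(v^2 - 5*v + 4) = (v - 3)*(v - 1)*(v - 4)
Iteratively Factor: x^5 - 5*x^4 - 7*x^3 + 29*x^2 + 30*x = (x + 1)*(x^4 - 6*x^3 - x^2 + 30*x) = x*(x + 1)*(x^3 - 6*x^2 - x + 30) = x*(x + 1)*(x + 2)*(x^2 - 8*x + 15) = x*(x - 5)*(x + 1)*(x + 2)*(x - 3)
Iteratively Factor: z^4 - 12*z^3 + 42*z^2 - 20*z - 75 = (z - 3)*(z^3 - 9*z^2 + 15*z + 25) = (z - 5)*(z - 3)*(z^2 - 4*z - 5) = (z - 5)^2*(z - 3)*(z + 1)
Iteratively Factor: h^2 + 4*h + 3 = (h + 3)*(h + 1)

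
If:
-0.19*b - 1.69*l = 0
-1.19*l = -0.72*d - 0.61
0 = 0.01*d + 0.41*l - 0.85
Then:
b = -17.90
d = 2.48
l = 2.01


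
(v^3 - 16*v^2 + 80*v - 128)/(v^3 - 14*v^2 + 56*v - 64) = (v - 4)/(v - 2)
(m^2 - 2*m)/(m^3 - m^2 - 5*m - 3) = m*(2 - m)/(-m^3 + m^2 + 5*m + 3)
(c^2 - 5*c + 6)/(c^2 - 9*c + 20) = (c^2 - 5*c + 6)/(c^2 - 9*c + 20)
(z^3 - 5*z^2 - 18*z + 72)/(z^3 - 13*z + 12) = (z - 6)/(z - 1)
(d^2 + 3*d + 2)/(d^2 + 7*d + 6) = (d + 2)/(d + 6)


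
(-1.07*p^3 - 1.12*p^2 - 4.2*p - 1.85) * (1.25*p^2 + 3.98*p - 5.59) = -1.3375*p^5 - 5.6586*p^4 - 3.7263*p^3 - 12.7677*p^2 + 16.115*p + 10.3415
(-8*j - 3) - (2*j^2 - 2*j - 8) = -2*j^2 - 6*j + 5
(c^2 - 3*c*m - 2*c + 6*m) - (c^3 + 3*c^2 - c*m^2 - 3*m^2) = -c^3 - 2*c^2 + c*m^2 - 3*c*m - 2*c + 3*m^2 + 6*m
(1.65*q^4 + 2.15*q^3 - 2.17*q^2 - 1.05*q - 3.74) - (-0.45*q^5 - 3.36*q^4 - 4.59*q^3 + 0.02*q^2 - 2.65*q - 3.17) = 0.45*q^5 + 5.01*q^4 + 6.74*q^3 - 2.19*q^2 + 1.6*q - 0.57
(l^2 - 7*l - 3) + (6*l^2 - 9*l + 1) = 7*l^2 - 16*l - 2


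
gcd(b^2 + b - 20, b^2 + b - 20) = b^2 + b - 20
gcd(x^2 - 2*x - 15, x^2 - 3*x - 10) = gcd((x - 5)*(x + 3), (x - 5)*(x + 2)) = x - 5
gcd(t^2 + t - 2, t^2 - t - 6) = t + 2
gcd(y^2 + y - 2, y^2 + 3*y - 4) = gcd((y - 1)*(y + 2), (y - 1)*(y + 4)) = y - 1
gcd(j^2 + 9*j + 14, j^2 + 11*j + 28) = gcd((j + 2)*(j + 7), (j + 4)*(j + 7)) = j + 7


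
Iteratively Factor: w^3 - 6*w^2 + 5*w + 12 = (w + 1)*(w^2 - 7*w + 12) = (w - 4)*(w + 1)*(w - 3)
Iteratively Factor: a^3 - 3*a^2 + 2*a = (a - 2)*(a^2 - a) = a*(a - 2)*(a - 1)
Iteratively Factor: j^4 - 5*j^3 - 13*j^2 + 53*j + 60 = (j + 3)*(j^3 - 8*j^2 + 11*j + 20) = (j + 1)*(j + 3)*(j^2 - 9*j + 20) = (j - 4)*(j + 1)*(j + 3)*(j - 5)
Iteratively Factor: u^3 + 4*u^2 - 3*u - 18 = (u - 2)*(u^2 + 6*u + 9) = (u - 2)*(u + 3)*(u + 3)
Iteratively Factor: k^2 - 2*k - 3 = (k - 3)*(k + 1)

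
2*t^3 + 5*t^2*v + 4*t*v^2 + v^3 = (t + v)^2*(2*t + v)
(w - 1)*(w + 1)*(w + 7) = w^3 + 7*w^2 - w - 7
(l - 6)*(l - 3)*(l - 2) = l^3 - 11*l^2 + 36*l - 36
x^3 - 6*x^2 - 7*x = x*(x - 7)*(x + 1)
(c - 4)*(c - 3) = c^2 - 7*c + 12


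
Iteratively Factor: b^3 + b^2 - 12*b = (b)*(b^2 + b - 12) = b*(b - 3)*(b + 4)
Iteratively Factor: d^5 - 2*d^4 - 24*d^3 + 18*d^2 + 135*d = (d)*(d^4 - 2*d^3 - 24*d^2 + 18*d + 135) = d*(d + 3)*(d^3 - 5*d^2 - 9*d + 45) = d*(d - 5)*(d + 3)*(d^2 - 9) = d*(d - 5)*(d + 3)^2*(d - 3)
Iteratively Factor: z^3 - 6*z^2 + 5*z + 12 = (z + 1)*(z^2 - 7*z + 12) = (z - 4)*(z + 1)*(z - 3)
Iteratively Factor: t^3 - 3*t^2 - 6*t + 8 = (t - 4)*(t^2 + t - 2) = (t - 4)*(t - 1)*(t + 2)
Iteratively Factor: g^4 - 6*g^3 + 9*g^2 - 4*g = (g - 4)*(g^3 - 2*g^2 + g) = (g - 4)*(g - 1)*(g^2 - g) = (g - 4)*(g - 1)^2*(g)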